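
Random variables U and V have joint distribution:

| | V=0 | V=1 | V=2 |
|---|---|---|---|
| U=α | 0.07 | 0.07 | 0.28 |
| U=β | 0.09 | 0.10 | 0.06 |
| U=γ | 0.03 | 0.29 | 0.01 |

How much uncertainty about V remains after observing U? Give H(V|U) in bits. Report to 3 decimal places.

Marginals: p(U) = (0.4200, 0.2500, 0.3300), p(V) = (0.1900, 0.4600, 0.3500).
H(V|U) = Σ p(U) · H(V|U=·).
  U=α: p=0.4200, H(V|U=α) = 1.2516
  U=β: p=0.2500, H(V|U=β) = 1.5535
  U=γ: p=0.3300, H(V|U=γ) = 0.6312
Weighted sum = 1.122 bits.

1.122 bits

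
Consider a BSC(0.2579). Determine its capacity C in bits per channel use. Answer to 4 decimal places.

0.1764 bits

Binary symmetric channel: C = 1 − h₂(ε) where h₂ is the binary entropy function.
h₂(0.2579) = −0.2579·log₂0.2579 − 0.7421·log₂0.7421 = 0.8236.
C = 1 − 0.8236 = 0.1764 bits per channel use.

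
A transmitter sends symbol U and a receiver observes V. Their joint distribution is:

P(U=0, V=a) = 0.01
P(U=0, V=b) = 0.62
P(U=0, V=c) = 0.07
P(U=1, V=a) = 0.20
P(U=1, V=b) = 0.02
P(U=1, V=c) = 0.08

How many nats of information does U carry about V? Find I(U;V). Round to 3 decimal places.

0.378 nats

Marginals: p(U) = (0.7000, 0.3000), p(V) = (0.2100, 0.6400, 0.1500).
I(U;V) = Σ p(x,y)·ln[p(x,y)/(p(x)p(y))].
  (0,a): 0.01·ln(0.0680) = -0.0269
  (0,b): 0.62·ln(1.3839) = 0.2015
  (0,c): 0.07·ln(0.6667) = -0.0284
  (1,a): 0.20·ln(3.1746) = 0.2310
  (1,b): 0.02·ln(0.1042) = -0.0452
  (1,c): 0.08·ln(1.7778) = 0.0460
Sum = 0.378 nats.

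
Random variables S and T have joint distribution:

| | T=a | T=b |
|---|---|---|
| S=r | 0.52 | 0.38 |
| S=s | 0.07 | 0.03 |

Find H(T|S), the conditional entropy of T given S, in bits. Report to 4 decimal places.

0.9724 bits

Chain rule: H(T|S) = H(S,T) − H(S).
Marginals: p(S) = (0.9000, 0.1000), p(T) = (0.5900, 0.4100).
H(S,T) = 1.4414 bits; H(S) = 0.4690 bits.
H(T|S) = 1.4414 − 0.4690 = 0.9724 bits.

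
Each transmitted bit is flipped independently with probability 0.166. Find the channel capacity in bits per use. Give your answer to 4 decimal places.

0.3515 bits

Binary symmetric channel: C = 1 − h₂(ε) where h₂ is the binary entropy function.
h₂(0.166) = −0.166·log₂0.166 − 0.834·log₂0.834 = 0.6485.
C = 1 − 0.6485 = 0.3515 bits per channel use.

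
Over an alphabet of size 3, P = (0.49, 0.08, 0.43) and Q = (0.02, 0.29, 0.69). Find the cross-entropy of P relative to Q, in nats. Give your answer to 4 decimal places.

2.1755 nats

H(P,Q) = −Σ p·ln q.
  −0.49·ln(0.02) = 1.91689
  −0.08·ln(0.29) = 0.09903
  −0.43·ln(0.69) = 0.15956
H(P,Q) = 2.1755 nats.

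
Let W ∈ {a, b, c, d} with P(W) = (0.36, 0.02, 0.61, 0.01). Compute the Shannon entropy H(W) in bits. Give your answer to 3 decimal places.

1.145 bits

H(W) = −Σ p·log₂ p.
  −(0.36)·log₂(0.36) = 0.5306
  −(0.02)·log₂(0.02) = 0.1129
  −(0.61)·log₂(0.61) = 0.4350
  −(0.01)·log₂(0.01) = 0.0664
Sum: 0.5306 + 0.1129 + 0.4350 + 0.0664 = 1.145 bits.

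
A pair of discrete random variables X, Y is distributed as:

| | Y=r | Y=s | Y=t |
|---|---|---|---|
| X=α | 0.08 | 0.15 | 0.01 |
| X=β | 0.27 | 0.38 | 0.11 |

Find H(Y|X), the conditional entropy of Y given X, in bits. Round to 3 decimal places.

Chain rule: H(Y|X) = H(X,Y) − H(X).
Marginals: p(X) = (0.2400, 0.7600), p(Y) = (0.3500, 0.5300, 0.1200).
H(X,Y) = 2.1593 bits; H(X) = 0.7950 bits.
H(Y|X) = 2.1593 − 0.7950 = 1.364 bits.

1.364 bits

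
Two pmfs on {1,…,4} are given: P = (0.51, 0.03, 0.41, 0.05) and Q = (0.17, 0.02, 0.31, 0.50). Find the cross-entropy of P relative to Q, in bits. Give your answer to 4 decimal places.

2.2158 bits

H(P,Q) = −Σ p·log₂ q.
  −0.51·log₂(0.17) = 1.30376
  −0.03·log₂(0.02) = 0.16932
  −0.41·log₂(0.31) = 0.69276
  −0.05·log₂(0.50) = 0.05000
H(P,Q) = 2.2158 bits.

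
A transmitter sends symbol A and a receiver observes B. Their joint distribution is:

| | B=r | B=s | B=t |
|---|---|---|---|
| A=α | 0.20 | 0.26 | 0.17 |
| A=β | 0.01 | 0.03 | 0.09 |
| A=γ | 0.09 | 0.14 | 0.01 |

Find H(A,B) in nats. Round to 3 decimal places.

1.879 nats

H(A,B) = −Σ p(x,y)·ln p(x,y) over all 9 cells.
  cell (α,r): −0.20·ln0.20 = 0.3219
  cell (α,s): −0.26·ln0.26 = 0.3502
  cell (α,t): −0.17·ln0.17 = 0.3012
  cell (β,r): −0.01·ln0.01 = 0.0461
  cell (β,s): −0.03·ln0.03 = 0.1052
  cell (β,t): −0.09·ln0.09 = 0.2167
  cell (γ,r): −0.09·ln0.09 = 0.2167
  cell (γ,s): −0.14·ln0.14 = 0.2753
  cell (γ,t): −0.01·ln0.01 = 0.0461
Sum = 1.879 nats.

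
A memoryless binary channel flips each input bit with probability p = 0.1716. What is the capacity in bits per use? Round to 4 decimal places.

0.3386 bits

Binary symmetric channel: C = 1 − h₂(ε) where h₂ is the binary entropy function.
h₂(0.1716) = −0.1716·log₂0.1716 − 0.8284·log₂0.8284 = 0.6614.
C = 1 − 0.6614 = 0.3386 bits per channel use.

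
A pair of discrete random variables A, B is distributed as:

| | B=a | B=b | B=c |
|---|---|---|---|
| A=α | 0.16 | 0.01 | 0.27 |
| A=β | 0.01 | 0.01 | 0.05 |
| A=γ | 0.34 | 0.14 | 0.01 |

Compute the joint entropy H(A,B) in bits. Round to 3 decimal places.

H(A,B) = −Σ p(x,y)·log₂ p(x,y) over all 9 cells.
  cell (α,a): −0.16·log₂0.16 = 0.4230
  cell (α,b): −0.01·log₂0.01 = 0.0664
  cell (α,c): −0.27·log₂0.27 = 0.5100
  cell (β,a): −0.01·log₂0.01 = 0.0664
  cell (β,b): −0.01·log₂0.01 = 0.0664
  cell (β,c): −0.05·log₂0.05 = 0.2161
  cell (γ,a): −0.34·log₂0.34 = 0.5292
  cell (γ,b): −0.14·log₂0.14 = 0.3971
  cell (γ,c): −0.01·log₂0.01 = 0.0664
Sum = 2.341 bits.

2.341 bits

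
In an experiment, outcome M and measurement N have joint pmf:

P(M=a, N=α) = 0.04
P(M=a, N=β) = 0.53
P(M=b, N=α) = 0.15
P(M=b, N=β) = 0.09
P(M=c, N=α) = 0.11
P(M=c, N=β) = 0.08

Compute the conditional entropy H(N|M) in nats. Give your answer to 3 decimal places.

0.433 nats

Marginals: p(M) = (0.5700, 0.2400, 0.1900), p(N) = (0.3000, 0.7000).
H(N|M) = Σ p(M) · H(N|M=·).
  M=a: p=0.5700, H(N|M=a) = 0.2541
  M=b: p=0.2400, H(N|M=b) = 0.6616
  M=c: p=0.1900, H(N|M=c) = 0.6806
Weighted sum = 0.433 nats.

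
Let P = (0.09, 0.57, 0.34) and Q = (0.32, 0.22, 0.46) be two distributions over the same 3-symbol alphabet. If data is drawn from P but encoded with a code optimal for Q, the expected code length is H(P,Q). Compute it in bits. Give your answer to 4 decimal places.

H(P,Q) = −Σ p·log₂ q.
  −0.09·log₂(0.32) = 0.14795
  −0.57·log₂(0.22) = 1.24512
  −0.34·log₂(0.46) = 0.38090
H(P,Q) = 1.7740 bits.

1.7740 bits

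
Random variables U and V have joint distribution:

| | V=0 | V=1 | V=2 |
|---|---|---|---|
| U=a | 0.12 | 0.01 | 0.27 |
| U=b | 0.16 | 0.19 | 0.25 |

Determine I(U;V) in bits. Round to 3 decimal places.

0.118 bits

Marginals: p(U) = (0.4000, 0.6000), p(V) = (0.2800, 0.2000, 0.5200).
I(U;V) = H(U) + H(V) − H(U,V).
H(U) = 0.9710, H(V) = 1.4692, H(U,V) = 2.3218.
I(U;V) = 0.9710 + 1.4692 − 2.3218 = 0.118 bits.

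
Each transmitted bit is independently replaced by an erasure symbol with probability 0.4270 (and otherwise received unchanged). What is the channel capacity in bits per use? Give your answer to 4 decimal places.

Binary erasure channel: capacity C = 1 − ε.
C = 1 − 0.4270 = 0.5730 bits per channel use.

0.5730 bits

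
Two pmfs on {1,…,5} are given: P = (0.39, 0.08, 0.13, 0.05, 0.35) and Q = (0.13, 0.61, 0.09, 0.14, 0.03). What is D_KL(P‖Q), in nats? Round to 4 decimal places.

D(P‖Q) = Σ p·ln(p/q).
  0.39·ln(0.39/0.13) = 0.42846
  0.08·ln(0.08/0.61) = -0.16251
  0.13·ln(0.13/0.09) = 0.04780
  0.05·ln(0.05/0.14) = -0.05148
  0.35·ln(0.35/0.03) = 0.85986
D(P‖Q) = 1.1221 nats.

1.1221 nats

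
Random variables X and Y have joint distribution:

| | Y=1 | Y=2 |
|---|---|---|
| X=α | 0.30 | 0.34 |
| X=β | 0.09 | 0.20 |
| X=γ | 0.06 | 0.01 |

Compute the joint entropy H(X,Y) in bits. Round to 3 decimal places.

H(X,Y) = −Σ p(x,y)·log₂ p(x,y) over all 6 cells.
  cell (α,1): −0.30·log₂0.30 = 0.5211
  cell (α,2): −0.34·log₂0.34 = 0.5292
  cell (β,1): −0.09·log₂0.09 = 0.3127
  cell (β,2): −0.20·log₂0.20 = 0.4644
  cell (γ,1): −0.06·log₂0.06 = 0.2435
  cell (γ,2): −0.01·log₂0.01 = 0.0664
Sum = 2.137 bits.

2.137 bits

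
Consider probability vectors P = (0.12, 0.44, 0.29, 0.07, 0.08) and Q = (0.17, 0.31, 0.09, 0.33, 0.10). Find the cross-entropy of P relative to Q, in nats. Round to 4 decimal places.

1.6881 nats

H(P,Q) = −Σ p·ln q.
  −0.12·ln(0.17) = 0.21263
  −0.44·ln(0.31) = 0.51532
  −0.29·ln(0.09) = 0.69830
  −0.07·ln(0.33) = 0.07761
  −0.08·ln(0.10) = 0.18421
H(P,Q) = 1.6881 nats.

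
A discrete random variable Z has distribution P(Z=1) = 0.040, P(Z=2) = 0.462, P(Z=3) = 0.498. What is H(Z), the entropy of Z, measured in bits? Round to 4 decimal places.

H(Z) = −Σ p·log₂ p.
  −(0.040)·log₂(0.040) = 0.18575
  −(0.462)·log₂(0.462) = 0.51468
  −(0.498)·log₂(0.498) = 0.50088
Sum: 0.18575 + 0.51468 + 0.50088 = 1.2013 bits.

1.2013 bits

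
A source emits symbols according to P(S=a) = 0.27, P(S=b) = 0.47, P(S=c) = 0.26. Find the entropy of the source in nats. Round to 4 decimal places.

H(S) = −Σ p·ln p.
  −(0.27)·ln(0.27) = 0.35352
  −(0.47)·ln(0.47) = 0.35486
  −(0.26)·ln(0.26) = 0.35024
Sum: 0.35352 + 0.35486 + 0.35024 = 1.0586 nats.

1.0586 nats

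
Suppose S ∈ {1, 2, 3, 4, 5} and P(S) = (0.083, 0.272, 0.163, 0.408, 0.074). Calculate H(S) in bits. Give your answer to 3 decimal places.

2.041 bits

H(S) = −Σ p·log₂ p.
  −(0.083)·log₂(0.083) = 0.2980
  −(0.272)·log₂(0.272) = 0.5109
  −(0.163)·log₂(0.163) = 0.4266
  −(0.408)·log₂(0.408) = 0.5277
  −(0.074)·log₂(0.074) = 0.2780
Sum: 0.2980 + 0.5109 + 0.4266 + 0.5277 + 0.2780 = 2.041 bits.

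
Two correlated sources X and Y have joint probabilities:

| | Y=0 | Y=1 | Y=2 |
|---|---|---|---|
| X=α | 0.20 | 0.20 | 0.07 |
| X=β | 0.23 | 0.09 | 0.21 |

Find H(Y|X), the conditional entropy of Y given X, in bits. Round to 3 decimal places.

1.473 bits

Marginals: p(X) = (0.4700, 0.5300), p(Y) = (0.4300, 0.2900, 0.2800).
H(Y|X) = Σ p(X) · H(Y|X=·).
  X=α: p=0.4700, H(Y|X=α) = 1.4582
  X=β: p=0.5300, H(Y|X=β) = 1.4862
Weighted sum = 1.473 bits.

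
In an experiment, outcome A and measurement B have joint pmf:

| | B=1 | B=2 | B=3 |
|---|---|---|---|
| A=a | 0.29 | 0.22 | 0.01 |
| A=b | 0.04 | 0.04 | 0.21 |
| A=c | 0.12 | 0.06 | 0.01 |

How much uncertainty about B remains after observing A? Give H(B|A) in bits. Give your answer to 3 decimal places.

Marginals: p(A) = (0.5200, 0.2900, 0.1900), p(B) = (0.4500, 0.3200, 0.2300).
H(B|A) = Σ p(A) · H(B|A=·).
  A=a: p=0.5200, H(B|A=a) = 1.1045
  A=b: p=0.2900, H(B|A=b) = 1.1256
  A=c: p=0.1900, H(B|A=c) = 1.1674
Weighted sum = 1.123 bits.

1.123 bits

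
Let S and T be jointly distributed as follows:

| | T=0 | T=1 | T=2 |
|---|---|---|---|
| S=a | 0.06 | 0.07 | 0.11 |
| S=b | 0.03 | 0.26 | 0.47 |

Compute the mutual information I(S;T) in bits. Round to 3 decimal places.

Marginals: p(S) = (0.2400, 0.7600), p(T) = (0.0900, 0.3300, 0.5800).
I(S;T) = H(S) + H(T) − H(S,T).
H(S) = 0.7950, H(T) = 1.2963, H(S,T) = 2.0314.
I(S;T) = 0.7950 + 1.2963 − 2.0314 = 0.060 bits.

0.060 bits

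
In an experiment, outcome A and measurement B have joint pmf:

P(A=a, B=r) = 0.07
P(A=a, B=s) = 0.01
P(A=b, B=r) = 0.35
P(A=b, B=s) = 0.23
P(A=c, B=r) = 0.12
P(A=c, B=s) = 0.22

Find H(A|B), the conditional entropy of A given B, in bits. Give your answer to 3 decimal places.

1.205 bits

Chain rule: H(A|B) = H(A,B) − H(B).
Marginals: p(A) = (0.0800, 0.5800, 0.3400), p(B) = (0.5400, 0.4600).
H(A,B) = 2.2004 bits; H(B) = 0.9954 bits.
H(A|B) = 2.2004 − 0.9954 = 1.205 bits.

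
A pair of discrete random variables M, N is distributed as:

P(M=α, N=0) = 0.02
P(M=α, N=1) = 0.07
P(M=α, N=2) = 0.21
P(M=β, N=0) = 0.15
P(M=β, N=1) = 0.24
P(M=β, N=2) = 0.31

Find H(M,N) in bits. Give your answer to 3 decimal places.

H(M,N) = −Σ p(x,y)·log₂ p(x,y) over all 6 cells.
  cell (α,0): −0.02·log₂0.02 = 0.1129
  cell (α,1): −0.07·log₂0.07 = 0.2686
  cell (α,2): −0.21·log₂0.21 = 0.4728
  cell (β,0): −0.15·log₂0.15 = 0.4105
  cell (β,1): −0.24·log₂0.24 = 0.4941
  cell (β,2): −0.31·log₂0.31 = 0.5238
Sum = 2.283 bits.

2.283 bits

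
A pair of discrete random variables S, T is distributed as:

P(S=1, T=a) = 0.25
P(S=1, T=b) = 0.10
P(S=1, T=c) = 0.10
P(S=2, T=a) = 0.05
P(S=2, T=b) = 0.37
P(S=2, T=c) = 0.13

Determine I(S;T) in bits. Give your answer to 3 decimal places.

0.220 bits

Marginals: p(S) = (0.4500, 0.5500), p(T) = (0.3000, 0.4700, 0.2300).
I(S;T) = H(S) + H(T) − H(S,T).
H(S) = 0.9928, H(T) = 1.5207, H(S,T) = 2.2939.
I(S;T) = 0.9928 + 1.5207 − 2.2939 = 0.220 bits.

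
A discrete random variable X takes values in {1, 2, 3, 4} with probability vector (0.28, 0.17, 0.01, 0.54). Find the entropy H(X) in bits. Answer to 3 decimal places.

H(X) = −Σ p·log₂ p.
  −(0.28)·log₂(0.28) = 0.5142
  −(0.17)·log₂(0.17) = 0.4346
  −(0.01)·log₂(0.01) = 0.0664
  −(0.54)·log₂(0.54) = 0.4800
Sum: 0.5142 + 0.4346 + 0.0664 + 0.4800 = 1.495 bits.

1.495 bits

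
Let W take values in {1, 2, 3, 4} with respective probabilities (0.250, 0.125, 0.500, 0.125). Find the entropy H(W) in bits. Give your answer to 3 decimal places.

1.750 bits

H(W) = −Σ p·log₂ p.
  −(0.250)·log₂(0.250) = 0.5000
  −(0.125)·log₂(0.125) = 0.3750
  −(0.500)·log₂(0.500) = 0.5000
  −(0.125)·log₂(0.125) = 0.3750
Sum: 0.5000 + 0.3750 + 0.5000 + 0.3750 = 1.750 bits.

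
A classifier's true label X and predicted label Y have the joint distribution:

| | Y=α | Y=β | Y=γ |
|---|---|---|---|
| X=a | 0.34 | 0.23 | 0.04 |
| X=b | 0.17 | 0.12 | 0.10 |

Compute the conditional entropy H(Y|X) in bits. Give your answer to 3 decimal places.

1.372 bits

Chain rule: H(Y|X) = H(X,Y) − H(X).
Marginals: p(X) = (0.6100, 0.3900), p(Y) = (0.5100, 0.3500, 0.1400).
H(X,Y) = 2.3364 bits; H(X) = 0.9648 bits.
H(Y|X) = 2.3364 − 0.9648 = 1.372 bits.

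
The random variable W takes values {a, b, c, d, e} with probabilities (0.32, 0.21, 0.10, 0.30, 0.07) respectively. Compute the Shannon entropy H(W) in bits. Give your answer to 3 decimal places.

2.121 bits

H(W) = −Σ p·log₂ p.
  −(0.32)·log₂(0.32) = 0.5260
  −(0.21)·log₂(0.21) = 0.4728
  −(0.10)·log₂(0.10) = 0.3322
  −(0.30)·log₂(0.30) = 0.5211
  −(0.07)·log₂(0.07) = 0.2686
Sum: 0.5260 + 0.4728 + 0.3322 + 0.5211 + 0.2686 = 2.121 bits.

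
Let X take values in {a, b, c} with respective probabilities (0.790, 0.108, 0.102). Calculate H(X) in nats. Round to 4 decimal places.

H(X) = −Σ p·ln p.
  −(0.790)·ln(0.790) = 0.18622
  −(0.108)·ln(0.108) = 0.24037
  −(0.102)·ln(0.102) = 0.23284
Sum: 0.18622 + 0.24037 + 0.23284 = 0.6594 nats.

0.6594 nats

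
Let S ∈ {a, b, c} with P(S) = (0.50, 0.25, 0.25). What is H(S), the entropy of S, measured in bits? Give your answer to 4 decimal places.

H(S) = −Σ p·log₂ p.
  −(0.50)·log₂(0.50) = 0.50000
  −(0.25)·log₂(0.25) = 0.50000
  −(0.25)·log₂(0.25) = 0.50000
Sum: 0.50000 + 0.50000 + 0.50000 = 1.5000 bits.

1.5000 bits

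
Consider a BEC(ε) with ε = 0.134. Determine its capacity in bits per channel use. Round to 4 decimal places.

Binary erasure channel: capacity C = 1 − ε.
C = 1 − 0.134 = 0.8660 bits per channel use.

0.8660 bits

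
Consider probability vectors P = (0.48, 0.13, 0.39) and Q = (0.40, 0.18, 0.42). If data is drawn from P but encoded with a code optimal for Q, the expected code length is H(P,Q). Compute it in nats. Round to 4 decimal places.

1.0011 nats

H(P,Q) = −Σ p·ln q.
  −0.48·ln(0.40) = 0.43982
  −0.13·ln(0.18) = 0.22292
  −0.39·ln(0.42) = 0.33833
H(P,Q) = 1.0011 nats.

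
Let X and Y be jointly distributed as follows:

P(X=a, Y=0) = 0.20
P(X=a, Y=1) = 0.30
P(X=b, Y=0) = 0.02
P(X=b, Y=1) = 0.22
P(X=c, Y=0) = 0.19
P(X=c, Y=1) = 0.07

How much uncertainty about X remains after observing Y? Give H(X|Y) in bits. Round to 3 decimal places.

Marginals: p(X) = (0.5000, 0.2400, 0.2600), p(Y) = (0.4100, 0.5900).
H(X|Y) = Σ p(Y) · H(X|Y=·).
  Y=0: p=0.4100, H(X|Y=0) = 1.2320
  Y=1: p=0.5900, H(X|Y=1) = 1.3917
Weighted sum = 1.326 bits.

1.326 bits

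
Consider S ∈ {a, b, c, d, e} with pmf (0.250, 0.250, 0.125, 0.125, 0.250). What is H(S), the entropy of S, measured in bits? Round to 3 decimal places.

2.250 bits

H(S) = −Σ p·log₂ p.
  −(0.250)·log₂(0.250) = 0.5000
  −(0.250)·log₂(0.250) = 0.5000
  −(0.125)·log₂(0.125) = 0.3750
  −(0.125)·log₂(0.125) = 0.3750
  −(0.250)·log₂(0.250) = 0.5000
Sum: 0.5000 + 0.5000 + 0.3750 + 0.3750 + 0.5000 = 2.250 bits.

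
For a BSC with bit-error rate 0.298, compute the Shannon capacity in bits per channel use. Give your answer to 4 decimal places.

0.1212 bits

Binary symmetric channel: C = 1 − h₂(ε) where h₂ is the binary entropy function.
h₂(0.298) = −0.298·log₂0.298 − 0.702·log₂0.702 = 0.8788.
C = 1 − 0.8788 = 0.1212 bits per channel use.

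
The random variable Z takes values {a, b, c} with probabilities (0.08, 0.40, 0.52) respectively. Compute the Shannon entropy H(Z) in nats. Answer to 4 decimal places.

H(Z) = −Σ p·ln p.
  −(0.08)·ln(0.08) = 0.20206
  −(0.40)·ln(0.40) = 0.36652
  −(0.52)·ln(0.52) = 0.34004
Sum: 0.20206 + 0.36652 + 0.34004 = 0.9086 nats.

0.9086 nats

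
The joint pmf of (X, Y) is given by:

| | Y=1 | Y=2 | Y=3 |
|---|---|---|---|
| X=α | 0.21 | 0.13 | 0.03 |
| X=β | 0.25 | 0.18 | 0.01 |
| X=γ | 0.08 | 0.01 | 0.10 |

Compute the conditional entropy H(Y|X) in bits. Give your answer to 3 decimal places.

1.202 bits

Chain rule: H(Y|X) = H(X,Y) − H(X).
Marginals: p(X) = (0.3700, 0.4400, 0.1900), p(Y) = (0.5400, 0.3200, 0.1400).
H(X,Y) = 2.7091 bits; H(X) = 1.5071 bits.
H(Y|X) = 2.7091 − 1.5071 = 1.202 bits.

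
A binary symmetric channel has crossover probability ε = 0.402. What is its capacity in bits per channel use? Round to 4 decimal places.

Binary symmetric channel: C = 1 − h₂(ε) where h₂ is the binary entropy function.
h₂(0.402) = −0.402·log₂0.402 − 0.598·log₂0.598 = 0.9721.
C = 1 − 0.9721 = 0.0279 bits per channel use.

0.0279 bits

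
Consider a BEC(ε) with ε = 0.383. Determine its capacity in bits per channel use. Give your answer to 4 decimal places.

0.6170 bits

Binary erasure channel: capacity C = 1 − ε.
C = 1 − 0.383 = 0.6170 bits per channel use.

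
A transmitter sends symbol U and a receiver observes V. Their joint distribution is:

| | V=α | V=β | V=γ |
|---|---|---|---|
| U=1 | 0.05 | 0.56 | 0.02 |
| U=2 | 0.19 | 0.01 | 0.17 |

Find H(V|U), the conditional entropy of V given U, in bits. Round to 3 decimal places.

0.803 bits

Marginals: p(U) = (0.6300, 0.3700), p(V) = (0.2400, 0.5700, 0.1900).
H(V|U) = Σ p(U) · H(V|U=·).
  U=1: p=0.6300, H(V|U=1) = 0.5992
  U=2: p=0.3700, H(V|U=2) = 1.1501
Weighted sum = 0.803 bits.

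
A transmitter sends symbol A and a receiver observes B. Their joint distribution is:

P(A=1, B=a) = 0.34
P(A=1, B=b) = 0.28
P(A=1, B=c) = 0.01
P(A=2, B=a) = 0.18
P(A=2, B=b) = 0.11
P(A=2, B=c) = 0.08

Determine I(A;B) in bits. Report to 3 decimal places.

0.087 bits

Marginals: p(A) = (0.6300, 0.3700), p(B) = (0.5200, 0.3900, 0.0900).
I(A;B) = H(A) + H(B) − H(A,B).
H(A) = 0.9507, H(B) = 1.3330, H(A,B) = 2.1969.
I(A;B) = 0.9507 + 1.3330 − 2.1969 = 0.087 bits.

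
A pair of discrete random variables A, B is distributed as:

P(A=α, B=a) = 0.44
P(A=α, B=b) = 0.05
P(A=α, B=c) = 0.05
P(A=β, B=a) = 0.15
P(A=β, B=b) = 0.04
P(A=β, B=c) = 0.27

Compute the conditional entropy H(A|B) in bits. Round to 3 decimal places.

Marginals: p(A) = (0.5400, 0.4600), p(B) = (0.5900, 0.0900, 0.3200).
H(A|B) = Σ p(B) · H(A|B=·).
  B=a: p=0.5900, H(A|B=a) = 0.8179
  B=b: p=0.0900, H(A|B=b) = 0.9911
  B=c: p=0.3200, H(A|B=c) = 0.6253
Weighted sum = 0.772 bits.

0.772 bits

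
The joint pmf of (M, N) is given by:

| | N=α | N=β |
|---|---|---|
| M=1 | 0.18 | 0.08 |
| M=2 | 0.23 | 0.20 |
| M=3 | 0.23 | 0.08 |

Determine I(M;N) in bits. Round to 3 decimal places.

0.027 bits

Marginals: p(M) = (0.2600, 0.4300, 0.3100), p(N) = (0.6400, 0.3600).
I(M;N) = Σ p(x,y)·log₂[p(x,y)/(p(x)p(y))].
  (1,α): 0.18·log₂(1.0817) = 0.0204
  (1,β): 0.08·log₂(0.8547) = -0.0181
  (2,α): 0.23·log₂(0.8358) = -0.0595
  (2,β): 0.20·log₂(1.2920) = 0.0739
  (3,α): 0.23·log₂(1.1593) = 0.0490
  (3,β): 0.08·log₂(0.7168) = -0.0384
Sum = 0.027 bits.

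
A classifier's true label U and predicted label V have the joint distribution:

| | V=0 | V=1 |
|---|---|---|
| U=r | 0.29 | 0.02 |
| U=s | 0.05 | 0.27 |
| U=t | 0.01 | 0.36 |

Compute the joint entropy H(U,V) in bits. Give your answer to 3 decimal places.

1.954 bits

H(U,V) = −Σ p(x,y)·log₂ p(x,y) over all 6 cells.
  cell (r,0): −0.29·log₂0.29 = 0.5179
  cell (r,1): −0.02·log₂0.02 = 0.1129
  cell (s,0): −0.05·log₂0.05 = 0.2161
  cell (s,1): −0.27·log₂0.27 = 0.5100
  cell (t,0): −0.01·log₂0.01 = 0.0664
  cell (t,1): −0.36·log₂0.36 = 0.5306
Sum = 1.954 bits.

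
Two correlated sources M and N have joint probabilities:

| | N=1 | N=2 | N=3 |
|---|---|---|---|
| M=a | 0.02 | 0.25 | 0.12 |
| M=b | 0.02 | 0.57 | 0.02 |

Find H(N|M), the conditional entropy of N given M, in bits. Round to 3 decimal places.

0.703 bits

Chain rule: H(N|M) = H(M,N) − H(M).
Marginals: p(M) = (0.3900, 0.6100), p(N) = (0.0400, 0.8200, 0.1400).
H(M,N) = 1.6679 bits; H(M) = 0.9648 bits.
H(N|M) = 1.6679 − 0.9648 = 0.703 bits.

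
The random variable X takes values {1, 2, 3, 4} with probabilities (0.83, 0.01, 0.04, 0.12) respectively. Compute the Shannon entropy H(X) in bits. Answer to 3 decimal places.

0.842 bits

H(X) = −Σ p·log₂ p.
  −(0.83)·log₂(0.83) = 0.2231
  −(0.01)·log₂(0.01) = 0.0664
  −(0.04)·log₂(0.04) = 0.1858
  −(0.12)·log₂(0.12) = 0.3671
Sum: 0.2231 + 0.0664 + 0.1858 + 0.3671 = 0.842 bits.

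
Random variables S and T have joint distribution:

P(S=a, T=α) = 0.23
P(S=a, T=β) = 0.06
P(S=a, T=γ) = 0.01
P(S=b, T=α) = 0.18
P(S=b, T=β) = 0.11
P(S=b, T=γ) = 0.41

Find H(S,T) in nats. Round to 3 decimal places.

H(S,T) = −Σ p(x,y)·ln p(x,y) over all 6 cells.
  cell (a,α): −0.23·ln0.23 = 0.3380
  cell (a,β): −0.06·ln0.06 = 0.1688
  cell (a,γ): −0.01·ln0.01 = 0.0461
  cell (b,α): −0.18·ln0.18 = 0.3087
  cell (b,β): −0.11·ln0.11 = 0.2428
  cell (b,γ): −0.41·ln0.41 = 0.3656
Sum = 1.470 nats.

1.470 nats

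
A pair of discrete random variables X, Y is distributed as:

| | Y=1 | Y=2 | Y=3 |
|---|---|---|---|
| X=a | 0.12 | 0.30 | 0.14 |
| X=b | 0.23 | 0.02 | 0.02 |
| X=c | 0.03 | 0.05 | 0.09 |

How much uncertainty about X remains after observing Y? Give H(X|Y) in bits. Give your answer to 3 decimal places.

Chain rule: H(X|Y) = H(X,Y) − H(Y).
Marginals: p(X) = (0.5600, 0.2700, 0.1700), p(Y) = (0.3800, 0.3700, 0.2500).
H(X,Y) = 2.6792 bits; H(Y) = 1.5612 bits.
H(X|Y) = 2.6792 − 1.5612 = 1.118 bits.

1.118 bits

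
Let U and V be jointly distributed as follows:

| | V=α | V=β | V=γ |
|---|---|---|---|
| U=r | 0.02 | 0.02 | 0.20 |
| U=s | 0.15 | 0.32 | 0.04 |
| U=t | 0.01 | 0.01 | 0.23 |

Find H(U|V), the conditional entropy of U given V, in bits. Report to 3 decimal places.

Marginals: p(U) = (0.2400, 0.5100, 0.2500), p(V) = (0.1800, 0.3500, 0.4700).
H(U|V) = Σ p(V) · H(U|V=·).
  V=α: p=0.1800, H(U|V=α) = 0.8031
  V=β: p=0.3500, H(U|V=β) = 0.5007
  V=γ: p=0.4700, H(U|V=γ) = 1.3316
Weighted sum = 0.946 bits.

0.946 bits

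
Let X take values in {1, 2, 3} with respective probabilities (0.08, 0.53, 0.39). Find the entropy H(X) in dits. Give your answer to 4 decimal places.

0.3934 dits

H(X) = −Σ p·log₁₀ p.
  −(0.08)·log₁₀(0.08) = 0.08775
  −(0.53)·log₁₀(0.53) = 0.14613
  −(0.39)·log₁₀(0.39) = 0.15948
Sum: 0.08775 + 0.14613 + 0.15948 = 0.3934 dits.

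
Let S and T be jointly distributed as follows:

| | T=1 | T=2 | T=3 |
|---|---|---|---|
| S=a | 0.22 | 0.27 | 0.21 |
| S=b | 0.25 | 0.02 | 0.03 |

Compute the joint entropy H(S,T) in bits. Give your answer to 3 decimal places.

2.228 bits

H(S,T) = −Σ p(x,y)·log₂ p(x,y) over all 6 cells.
  cell (a,1): −0.22·log₂0.22 = 0.4806
  cell (a,2): −0.27·log₂0.27 = 0.5100
  cell (a,3): −0.21·log₂0.21 = 0.4728
  cell (b,1): −0.25·log₂0.25 = 0.5000
  cell (b,2): −0.02·log₂0.02 = 0.1129
  cell (b,3): −0.03·log₂0.03 = 0.1518
Sum = 2.228 bits.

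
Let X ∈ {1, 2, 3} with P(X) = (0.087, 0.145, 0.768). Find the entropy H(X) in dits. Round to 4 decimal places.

H(X) = −Σ p·log₁₀ p.
  −(0.087)·log₁₀(0.087) = 0.09226
  −(0.145)·log₁₀(0.145) = 0.12160
  −(0.768)·log₁₀(0.768) = 0.08804
Sum: 0.09226 + 0.12160 + 0.08804 = 0.3019 dits.

0.3019 dits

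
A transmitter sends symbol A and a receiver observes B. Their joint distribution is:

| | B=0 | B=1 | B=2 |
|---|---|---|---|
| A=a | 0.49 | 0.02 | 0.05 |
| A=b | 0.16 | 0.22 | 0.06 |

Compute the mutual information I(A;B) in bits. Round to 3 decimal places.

Marginals: p(A) = (0.5600, 0.4400), p(B) = (0.6500, 0.2400, 0.1100).
I(A;B) = H(A) + H(B) − H(A,B).
H(A) = 0.9896, H(B) = 1.2484, H(A,B) = 1.9804.
I(A;B) = 0.9896 + 1.2484 − 1.9804 = 0.258 bits.

0.258 bits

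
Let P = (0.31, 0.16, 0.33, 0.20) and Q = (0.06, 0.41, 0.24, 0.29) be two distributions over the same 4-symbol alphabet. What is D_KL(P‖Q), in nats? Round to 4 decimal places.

D(P‖Q) = Σ p·ln(p/q).
  0.31·ln(0.31/0.06) = 0.50909
  0.16·ln(0.16/0.41) = -0.15056
  0.33·ln(0.33/0.24) = 0.10509
  0.20·ln(0.20/0.29) = -0.07431
D(P‖Q) = 0.3893 nats.

0.3893 nats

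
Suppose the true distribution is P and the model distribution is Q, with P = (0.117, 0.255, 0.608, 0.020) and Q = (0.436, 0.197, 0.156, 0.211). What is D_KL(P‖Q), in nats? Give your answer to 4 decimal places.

0.6918 nats

D(P‖Q) = Σ p·ln(p/q).
  0.117·ln(0.117/0.436) = -0.15391
  0.255·ln(0.255/0.197) = 0.06581
  0.608·ln(0.608/0.156) = 0.82707
  0.020·ln(0.020/0.211) = -0.04712
D(P‖Q) = 0.6918 nats.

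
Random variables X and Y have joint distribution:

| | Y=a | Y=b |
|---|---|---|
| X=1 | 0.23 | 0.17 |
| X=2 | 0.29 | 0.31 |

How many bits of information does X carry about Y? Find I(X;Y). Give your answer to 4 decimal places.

Marginals: p(X) = (0.4000, 0.6000), p(Y) = (0.5200, 0.4800).
I(X;Y) = H(X) + H(Y) − H(X,Y).
H(X) = 0.9710, H(Y) = 0.9988, H(X,Y) = 1.9640.
I(X;Y) = 0.9710 + 0.9988 − 1.9640 = 0.0058 bits.

0.0058 bits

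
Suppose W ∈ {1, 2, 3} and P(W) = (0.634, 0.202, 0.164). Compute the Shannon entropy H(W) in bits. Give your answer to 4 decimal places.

H(W) = −Σ p·log₂ p.
  −(0.634)·log₂(0.634) = 0.41682
  −(0.202)·log₂(0.202) = 0.46613
  −(0.164)·log₂(0.164) = 0.42775
Sum: 0.41682 + 0.46613 + 0.42775 = 1.3107 bits.

1.3107 bits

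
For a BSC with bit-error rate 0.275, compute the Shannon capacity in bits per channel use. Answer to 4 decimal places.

Binary symmetric channel: C = 1 − h₂(ε) where h₂ is the binary entropy function.
h₂(0.275) = −0.275·log₂0.275 − 0.725·log₂0.725 = 0.8485.
C = 1 − 0.8485 = 0.1515 bits per channel use.

0.1515 bits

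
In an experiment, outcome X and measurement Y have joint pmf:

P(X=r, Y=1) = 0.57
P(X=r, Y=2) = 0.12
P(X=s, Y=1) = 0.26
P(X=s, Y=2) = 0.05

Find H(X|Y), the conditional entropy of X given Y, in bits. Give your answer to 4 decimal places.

0.8930 bits

Marginals: p(X) = (0.6900, 0.3100), p(Y) = (0.8300, 0.1700).
H(X|Y) = Σ p(Y) · H(X|Y=·).
  Y=1: p=0.8300, H(X|Y=1) = 0.8969
  Y=2: p=0.1700, H(X|Y=2) = 0.8740
Weighted sum = 0.8930 bits.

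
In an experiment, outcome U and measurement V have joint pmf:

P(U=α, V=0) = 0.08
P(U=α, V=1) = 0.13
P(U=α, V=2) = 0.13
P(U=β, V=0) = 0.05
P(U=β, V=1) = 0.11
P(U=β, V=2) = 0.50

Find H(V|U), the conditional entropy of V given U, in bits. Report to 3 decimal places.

Marginals: p(U) = (0.3400, 0.6600), p(V) = (0.1300, 0.2400, 0.6300).
H(V|U) = Σ p(U) · H(V|U=·).
  U=α: p=0.3400, H(V|U=α) = 1.5518
  U=β: p=0.6600, H(V|U=β) = 1.0163
Weighted sum = 1.198 bits.

1.198 bits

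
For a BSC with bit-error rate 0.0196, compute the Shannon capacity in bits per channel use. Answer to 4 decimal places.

Binary symmetric channel: C = 1 − h₂(ε) where h₂ is the binary entropy function.
h₂(0.0196) = −0.0196·log₂0.0196 − 0.9804·log₂0.9804 = 0.1392.
C = 1 − 0.1392 = 0.8608 bits per channel use.

0.8608 bits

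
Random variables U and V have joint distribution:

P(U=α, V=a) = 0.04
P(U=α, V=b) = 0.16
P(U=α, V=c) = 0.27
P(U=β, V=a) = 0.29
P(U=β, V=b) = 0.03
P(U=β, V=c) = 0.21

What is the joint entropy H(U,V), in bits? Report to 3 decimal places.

2.261 bits

H(U,V) = −Σ p(x,y)·log₂ p(x,y) over all 6 cells.
  cell (α,a): −0.04·log₂0.04 = 0.1858
  cell (α,b): −0.16·log₂0.16 = 0.4230
  cell (α,c): −0.27·log₂0.27 = 0.5100
  cell (β,a): −0.29·log₂0.29 = 0.5179
  cell (β,b): −0.03·log₂0.03 = 0.1518
  cell (β,c): −0.21·log₂0.21 = 0.4728
Sum = 2.261 bits.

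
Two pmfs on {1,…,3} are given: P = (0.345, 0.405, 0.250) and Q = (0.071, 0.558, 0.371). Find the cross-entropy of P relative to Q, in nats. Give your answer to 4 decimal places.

H(P,Q) = −Σ p·ln q.
  −0.345·ln(0.071) = 0.91255
  −0.405·ln(0.558) = 0.23628
  −0.250·ln(0.371) = 0.24789
H(P,Q) = 1.3967 nats.

1.3967 nats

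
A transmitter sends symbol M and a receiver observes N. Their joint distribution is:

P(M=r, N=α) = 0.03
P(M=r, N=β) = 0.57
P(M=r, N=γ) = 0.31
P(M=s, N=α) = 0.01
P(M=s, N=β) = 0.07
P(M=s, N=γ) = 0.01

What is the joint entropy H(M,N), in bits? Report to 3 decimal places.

H(M,N) = −Σ p(x,y)·log₂ p(x,y) over all 6 cells.
  cell (r,α): −0.03·log₂0.03 = 0.1518
  cell (r,β): −0.57·log₂0.57 = 0.4623
  cell (r,γ): −0.31·log₂0.31 = 0.5238
  cell (s,α): −0.01·log₂0.01 = 0.0664
  cell (s,β): −0.07·log₂0.07 = 0.2686
  cell (s,γ): −0.01·log₂0.01 = 0.0664
Sum = 1.539 bits.

1.539 bits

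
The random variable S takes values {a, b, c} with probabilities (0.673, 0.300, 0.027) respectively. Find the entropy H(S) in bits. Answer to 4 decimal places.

H(S) = −Σ p·log₂ p.
  −(0.673)·log₂(0.673) = 0.38450
  −(0.300)·log₂(0.300) = 0.52109
  −(0.027)·log₂(0.027) = 0.14069
Sum: 0.38450 + 0.52109 + 0.14069 = 1.0463 bits.

1.0463 bits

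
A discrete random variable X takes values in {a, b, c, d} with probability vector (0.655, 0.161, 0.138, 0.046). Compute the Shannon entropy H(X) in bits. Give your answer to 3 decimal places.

1.423 bits

H(X) = −Σ p·log₂ p.
  −(0.655)·log₂(0.655) = 0.3998
  −(0.161)·log₂(0.161) = 0.4242
  −(0.138)·log₂(0.138) = 0.3943
  −(0.046)·log₂(0.046) = 0.2043
Sum: 0.3998 + 0.4242 + 0.3943 + 0.2043 = 1.423 bits.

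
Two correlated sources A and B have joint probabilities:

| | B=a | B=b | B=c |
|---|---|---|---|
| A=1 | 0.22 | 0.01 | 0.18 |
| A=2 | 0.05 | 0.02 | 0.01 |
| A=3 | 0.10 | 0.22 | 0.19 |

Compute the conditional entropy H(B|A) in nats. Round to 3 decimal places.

Chain rule: H(B|A) = H(A,B) − H(A).
Marginals: p(A) = (0.4100, 0.0800, 0.5100), p(B) = (0.3700, 0.2500, 0.3800).
H(A,B) = 1.8408 nats; H(A) = 0.9110 nats.
H(B|A) = 1.8408 − 0.9110 = 0.930 nats.

0.930 nats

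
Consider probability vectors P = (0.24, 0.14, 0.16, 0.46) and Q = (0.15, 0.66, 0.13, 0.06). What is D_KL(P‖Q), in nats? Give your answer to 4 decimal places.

0.8659 nats

D(P‖Q) = Σ p·ln(p/q).
  0.24·ln(0.24/0.15) = 0.11280
  0.14·ln(0.14/0.66) = -0.21708
  0.16·ln(0.16/0.13) = 0.03322
  0.46·ln(0.46/0.06) = 0.93697
D(P‖Q) = 0.8659 nats.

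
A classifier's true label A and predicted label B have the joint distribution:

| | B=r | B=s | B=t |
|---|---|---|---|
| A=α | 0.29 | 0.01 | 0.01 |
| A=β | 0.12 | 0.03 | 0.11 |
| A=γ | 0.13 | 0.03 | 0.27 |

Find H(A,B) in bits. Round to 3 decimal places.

2.564 bits

H(A,B) = −Σ p(x,y)·log₂ p(x,y) over all 9 cells.
  cell (α,r): −0.29·log₂0.29 = 0.5179
  cell (α,s): −0.01·log₂0.01 = 0.0664
  cell (α,t): −0.01·log₂0.01 = 0.0664
  cell (β,r): −0.12·log₂0.12 = 0.3671
  cell (β,s): −0.03·log₂0.03 = 0.1518
  cell (β,t): −0.11·log₂0.11 = 0.3503
  cell (γ,r): −0.13·log₂0.13 = 0.3826
  cell (γ,s): −0.03·log₂0.03 = 0.1518
  cell (γ,t): −0.27·log₂0.27 = 0.5100
Sum = 2.564 bits.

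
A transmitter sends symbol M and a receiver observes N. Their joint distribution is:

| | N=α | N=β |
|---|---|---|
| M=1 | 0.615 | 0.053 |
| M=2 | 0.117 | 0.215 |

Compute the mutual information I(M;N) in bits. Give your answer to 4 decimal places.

Marginals: p(M) = (0.6680, 0.3320), p(N) = (0.7320, 0.2680).
I(M;N) = Σ p(x,y)·log₂[p(x,y)/(p(x)p(y))].
  (1,α): 0.615·log₂(1.2577) = 0.20346
  (1,β): 0.053·log₂(0.2960) = -0.09307
  (2,α): 0.117·log₂(0.4814) = -0.12339
  (2,β): 0.215·log₂(2.4164) = 0.27366
Sum = 0.2607 bits.

0.2607 bits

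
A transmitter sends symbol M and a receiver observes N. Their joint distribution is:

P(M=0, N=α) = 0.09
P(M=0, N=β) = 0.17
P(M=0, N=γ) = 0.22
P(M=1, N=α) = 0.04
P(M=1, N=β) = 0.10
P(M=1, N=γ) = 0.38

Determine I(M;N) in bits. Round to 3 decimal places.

Marginals: p(M) = (0.4800, 0.5200), p(N) = (0.1300, 0.2700, 0.6000).
I(M;N) = H(M) + H(N) − H(M,N).
H(M) = 0.9988, H(N) = 1.3348, H(M,N) = 2.2762.
I(M;N) = 0.9988 + 1.3348 − 2.2762 = 0.057 bits.

0.057 bits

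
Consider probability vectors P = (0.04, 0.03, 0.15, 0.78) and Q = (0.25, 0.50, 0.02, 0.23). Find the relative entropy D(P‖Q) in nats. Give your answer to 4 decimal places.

1.0971 nats

D(P‖Q) = Σ p·ln(p/q).
  0.04·ln(0.04/0.25) = -0.07330
  0.03·ln(0.03/0.50) = -0.08440
  0.15·ln(0.15/0.02) = 0.30224
  0.78·ln(0.78/0.23) = 0.95255
D(P‖Q) = 1.0971 nats.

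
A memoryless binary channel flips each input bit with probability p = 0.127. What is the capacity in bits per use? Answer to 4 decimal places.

0.4508 bits

Binary symmetric channel: C = 1 − h₂(ε) where h₂ is the binary entropy function.
h₂(0.127) = −0.127·log₂0.127 − 0.873·log₂0.873 = 0.5492.
C = 1 − 0.5492 = 0.4508 bits per channel use.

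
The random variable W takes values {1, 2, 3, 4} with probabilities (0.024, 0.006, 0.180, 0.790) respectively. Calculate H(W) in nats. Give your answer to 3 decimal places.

0.615 nats

H(W) = −Σ p·ln p.
  −(0.024)·ln(0.024) = 0.0895
  −(0.006)·ln(0.006) = 0.0307
  −(0.180)·ln(0.180) = 0.3087
  −(0.790)·ln(0.790) = 0.1862
Sum: 0.0895 + 0.0307 + 0.3087 + 0.1862 = 0.615 nats.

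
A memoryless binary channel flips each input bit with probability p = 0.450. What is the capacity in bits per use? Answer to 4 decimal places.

0.0072 bits

Binary symmetric channel: C = 1 − h₂(ε) where h₂ is the binary entropy function.
h₂(0.450) = −0.450·log₂0.450 − 0.550·log₂0.550 = 0.9928.
C = 1 − 0.9928 = 0.0072 bits per channel use.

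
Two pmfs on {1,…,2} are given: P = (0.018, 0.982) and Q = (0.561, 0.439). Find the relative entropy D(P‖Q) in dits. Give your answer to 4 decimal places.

D(P‖Q) = Σ p·log₁₀(p/q).
  0.018·log₁₀(0.018/0.561) = -0.02689
  0.982·log₁₀(0.982/0.439) = 0.34335
D(P‖Q) = 0.3165 dits.

0.3165 dits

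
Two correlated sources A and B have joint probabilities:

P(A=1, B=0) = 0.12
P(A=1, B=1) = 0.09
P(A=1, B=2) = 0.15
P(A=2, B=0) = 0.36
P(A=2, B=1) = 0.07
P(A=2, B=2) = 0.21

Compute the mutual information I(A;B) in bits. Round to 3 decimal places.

Marginals: p(A) = (0.3600, 0.6400), p(B) = (0.4800, 0.1600, 0.3600).
I(A;B) = Σ p(x,y)·log₂[p(x,y)/(p(x)p(y))].
  (1,0): 0.12·log₂(0.6944) = -0.0631
  (1,1): 0.09·log₂(1.5625) = 0.0579
  (1,2): 0.15·log₂(1.1574) = 0.0316
  (2,0): 0.36·log₂(1.1719) = 0.0824
  (2,1): 0.07·log₂(0.6836) = -0.0384
  (2,2): 0.21·log₂(0.9115) = -0.0281
Sum = 0.042 bits.

0.042 bits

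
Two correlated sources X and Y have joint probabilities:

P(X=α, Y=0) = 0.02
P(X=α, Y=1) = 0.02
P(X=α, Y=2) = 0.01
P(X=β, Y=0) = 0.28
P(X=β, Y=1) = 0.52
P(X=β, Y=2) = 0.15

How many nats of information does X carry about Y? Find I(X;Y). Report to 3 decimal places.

Marginals: p(X) = (0.0500, 0.9500), p(Y) = (0.3000, 0.5400, 0.1600).
I(X;Y) = H(X) + H(Y) − H(X,Y).
H(X) = 0.1985, H(Y) = 0.9871, H(X,Y) = 1.1836.
I(X;Y) = 0.1985 + 0.9871 − 1.1836 = 0.002 nats.

0.002 nats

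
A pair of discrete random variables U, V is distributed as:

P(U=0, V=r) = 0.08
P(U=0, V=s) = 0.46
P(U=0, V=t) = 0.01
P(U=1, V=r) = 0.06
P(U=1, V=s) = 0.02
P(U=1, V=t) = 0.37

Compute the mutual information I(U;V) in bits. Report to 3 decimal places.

Marginals: p(U) = (0.5500, 0.4500), p(V) = (0.1400, 0.4800, 0.3800).
I(U;V) = Σ p(x,y)·log₂[p(x,y)/(p(x)p(y))].
  (0,r): 0.08·log₂(1.0390) = 0.0044
  (0,s): 0.46·log₂(1.7424) = 0.3685
  (0,t): 0.01·log₂(0.0478) = -0.0439
  (1,r): 0.06·log₂(0.9524) = -0.0042
  (1,s): 0.02·log₂(0.0926) = -0.0687
  (1,t): 0.37·log₂(2.1637) = 0.4120
Sum = 0.668 bits.

0.668 bits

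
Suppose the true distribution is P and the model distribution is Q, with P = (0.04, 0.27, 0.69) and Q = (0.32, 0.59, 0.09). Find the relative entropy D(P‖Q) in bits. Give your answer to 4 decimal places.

D(P‖Q) = Σ p·log₂(p/q).
  0.04·log₂(0.04/0.32) = -0.12000
  0.27·log₂(0.27/0.59) = -0.30449
  0.69·log₂(0.69/0.09) = 2.02763
D(P‖Q) = 1.6031 bits.

1.6031 bits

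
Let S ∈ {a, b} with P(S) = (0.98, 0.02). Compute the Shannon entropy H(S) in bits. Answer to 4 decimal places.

H(S) = −Σ p·log₂ p.
  −(0.98)·log₂(0.98) = 0.02856
  −(0.02)·log₂(0.02) = 0.11288
Sum: 0.02856 + 0.11288 = 0.1414 bits.

0.1414 bits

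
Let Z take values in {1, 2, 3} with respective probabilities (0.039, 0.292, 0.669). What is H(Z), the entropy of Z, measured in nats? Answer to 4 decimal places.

0.7549 nats

H(Z) = −Σ p·ln p.
  −(0.039)·ln(0.039) = 0.12652
  −(0.292)·ln(0.292) = 0.35945
  −(0.669)·ln(0.669) = 0.26892
Sum: 0.12652 + 0.35945 + 0.26892 = 0.7549 nats.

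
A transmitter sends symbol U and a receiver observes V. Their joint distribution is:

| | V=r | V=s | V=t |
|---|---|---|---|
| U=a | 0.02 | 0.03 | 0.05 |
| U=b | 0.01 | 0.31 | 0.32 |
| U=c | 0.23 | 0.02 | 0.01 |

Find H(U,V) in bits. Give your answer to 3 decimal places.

H(U,V) = −Σ p(x,y)·log₂ p(x,y) over all 9 cells.
  cell (a,r): −0.02·log₂0.02 = 0.1129
  cell (a,s): −0.03·log₂0.03 = 0.1518
  cell (a,t): −0.05·log₂0.05 = 0.2161
  cell (b,r): −0.01·log₂0.01 = 0.0664
  cell (b,s): −0.31·log₂0.31 = 0.5238
  cell (b,t): −0.32·log₂0.32 = 0.5260
  cell (c,r): −0.23·log₂0.23 = 0.4877
  cell (c,s): −0.02·log₂0.02 = 0.1129
  cell (c,t): −0.01·log₂0.01 = 0.0664
Sum = 2.264 bits.

2.264 bits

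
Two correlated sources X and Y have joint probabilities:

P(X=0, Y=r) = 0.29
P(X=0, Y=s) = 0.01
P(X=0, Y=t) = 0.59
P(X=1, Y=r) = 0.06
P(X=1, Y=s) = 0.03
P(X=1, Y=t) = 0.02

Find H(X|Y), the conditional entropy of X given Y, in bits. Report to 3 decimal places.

Marginals: p(X) = (0.8900, 0.1100), p(Y) = (0.3500, 0.0400, 0.6100).
H(X|Y) = Σ p(Y) · H(X|Y=·).
  Y=r: p=0.3500, H(X|Y=r) = 0.6610
  Y=s: p=0.0400, H(X|Y=s) = 0.8113
  Y=t: p=0.6100, H(X|Y=t) = 0.2082
Weighted sum = 0.391 bits.

0.391 bits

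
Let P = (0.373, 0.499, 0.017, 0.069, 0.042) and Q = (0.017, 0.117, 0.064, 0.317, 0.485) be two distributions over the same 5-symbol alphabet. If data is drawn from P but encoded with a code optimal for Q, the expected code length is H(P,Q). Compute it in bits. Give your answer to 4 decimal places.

H(P,Q) = −Σ p·log₂ q.
  −0.373·log₂(0.017) = 2.19261
  −0.499·log₂(0.117) = 1.54461
  −0.017·log₂(0.064) = 0.06742
  −0.069·log₂(0.317) = 0.11436
  −0.042·log₂(0.485) = 0.04385
H(P,Q) = 3.9629 bits.

3.9629 bits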